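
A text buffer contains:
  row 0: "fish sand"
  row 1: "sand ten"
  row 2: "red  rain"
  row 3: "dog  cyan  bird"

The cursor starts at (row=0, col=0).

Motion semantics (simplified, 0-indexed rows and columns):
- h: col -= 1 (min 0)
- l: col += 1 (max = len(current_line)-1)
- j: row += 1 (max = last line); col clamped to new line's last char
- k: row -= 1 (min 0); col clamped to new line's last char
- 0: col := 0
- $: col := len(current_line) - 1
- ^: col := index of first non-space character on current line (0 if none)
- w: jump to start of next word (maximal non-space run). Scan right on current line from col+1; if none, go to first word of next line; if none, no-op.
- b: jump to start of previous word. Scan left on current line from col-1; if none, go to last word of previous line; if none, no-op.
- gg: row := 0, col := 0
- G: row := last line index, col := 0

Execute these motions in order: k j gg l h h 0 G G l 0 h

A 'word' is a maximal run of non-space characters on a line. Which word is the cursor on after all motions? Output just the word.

After 1 (k): row=0 col=0 char='f'
After 2 (j): row=1 col=0 char='s'
After 3 (gg): row=0 col=0 char='f'
After 4 (l): row=0 col=1 char='i'
After 5 (h): row=0 col=0 char='f'
After 6 (h): row=0 col=0 char='f'
After 7 (0): row=0 col=0 char='f'
After 8 (G): row=3 col=0 char='d'
After 9 (G): row=3 col=0 char='d'
After 10 (l): row=3 col=1 char='o'
After 11 (0): row=3 col=0 char='d'
After 12 (h): row=3 col=0 char='d'

Answer: dog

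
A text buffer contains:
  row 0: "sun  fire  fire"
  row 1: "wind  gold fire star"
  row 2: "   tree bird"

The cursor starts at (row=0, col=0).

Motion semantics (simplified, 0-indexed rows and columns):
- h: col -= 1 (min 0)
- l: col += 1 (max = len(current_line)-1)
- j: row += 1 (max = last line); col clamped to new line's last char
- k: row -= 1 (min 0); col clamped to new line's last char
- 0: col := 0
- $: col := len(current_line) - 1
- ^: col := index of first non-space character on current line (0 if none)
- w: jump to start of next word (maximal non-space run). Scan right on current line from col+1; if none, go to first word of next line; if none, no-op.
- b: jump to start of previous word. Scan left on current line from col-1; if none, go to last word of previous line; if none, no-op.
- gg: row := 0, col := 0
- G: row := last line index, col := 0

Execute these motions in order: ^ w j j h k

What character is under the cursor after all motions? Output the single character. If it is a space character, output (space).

Answer: (space)

Derivation:
After 1 (^): row=0 col=0 char='s'
After 2 (w): row=0 col=5 char='f'
After 3 (j): row=1 col=5 char='_'
After 4 (j): row=2 col=5 char='e'
After 5 (h): row=2 col=4 char='r'
After 6 (k): row=1 col=4 char='_'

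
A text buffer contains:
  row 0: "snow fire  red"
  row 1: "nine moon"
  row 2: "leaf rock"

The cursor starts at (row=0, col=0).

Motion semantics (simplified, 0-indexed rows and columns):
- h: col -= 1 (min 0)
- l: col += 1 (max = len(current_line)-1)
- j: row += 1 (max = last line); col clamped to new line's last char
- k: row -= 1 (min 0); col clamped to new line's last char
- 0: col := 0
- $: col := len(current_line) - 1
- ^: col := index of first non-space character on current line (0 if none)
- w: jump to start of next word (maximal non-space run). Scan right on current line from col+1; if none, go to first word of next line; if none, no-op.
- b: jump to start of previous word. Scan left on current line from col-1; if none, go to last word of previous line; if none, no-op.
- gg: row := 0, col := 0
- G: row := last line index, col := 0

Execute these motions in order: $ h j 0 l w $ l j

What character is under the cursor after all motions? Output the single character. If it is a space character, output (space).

Answer: k

Derivation:
After 1 ($): row=0 col=13 char='d'
After 2 (h): row=0 col=12 char='e'
After 3 (j): row=1 col=8 char='n'
After 4 (0): row=1 col=0 char='n'
After 5 (l): row=1 col=1 char='i'
After 6 (w): row=1 col=5 char='m'
After 7 ($): row=1 col=8 char='n'
After 8 (l): row=1 col=8 char='n'
After 9 (j): row=2 col=8 char='k'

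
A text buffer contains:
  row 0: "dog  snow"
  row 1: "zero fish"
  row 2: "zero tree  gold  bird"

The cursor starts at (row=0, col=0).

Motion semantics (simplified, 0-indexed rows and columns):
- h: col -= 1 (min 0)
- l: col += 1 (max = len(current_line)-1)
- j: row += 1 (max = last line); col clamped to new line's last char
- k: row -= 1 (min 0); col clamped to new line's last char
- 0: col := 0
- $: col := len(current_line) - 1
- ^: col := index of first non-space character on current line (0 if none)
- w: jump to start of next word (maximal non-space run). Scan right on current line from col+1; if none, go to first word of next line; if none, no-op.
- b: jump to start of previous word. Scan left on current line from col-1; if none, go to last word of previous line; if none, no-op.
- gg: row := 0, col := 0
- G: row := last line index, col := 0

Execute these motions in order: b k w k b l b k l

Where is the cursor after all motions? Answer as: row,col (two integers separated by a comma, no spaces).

Answer: 0,1

Derivation:
After 1 (b): row=0 col=0 char='d'
After 2 (k): row=0 col=0 char='d'
After 3 (w): row=0 col=5 char='s'
After 4 (k): row=0 col=5 char='s'
After 5 (b): row=0 col=0 char='d'
After 6 (l): row=0 col=1 char='o'
After 7 (b): row=0 col=0 char='d'
After 8 (k): row=0 col=0 char='d'
After 9 (l): row=0 col=1 char='o'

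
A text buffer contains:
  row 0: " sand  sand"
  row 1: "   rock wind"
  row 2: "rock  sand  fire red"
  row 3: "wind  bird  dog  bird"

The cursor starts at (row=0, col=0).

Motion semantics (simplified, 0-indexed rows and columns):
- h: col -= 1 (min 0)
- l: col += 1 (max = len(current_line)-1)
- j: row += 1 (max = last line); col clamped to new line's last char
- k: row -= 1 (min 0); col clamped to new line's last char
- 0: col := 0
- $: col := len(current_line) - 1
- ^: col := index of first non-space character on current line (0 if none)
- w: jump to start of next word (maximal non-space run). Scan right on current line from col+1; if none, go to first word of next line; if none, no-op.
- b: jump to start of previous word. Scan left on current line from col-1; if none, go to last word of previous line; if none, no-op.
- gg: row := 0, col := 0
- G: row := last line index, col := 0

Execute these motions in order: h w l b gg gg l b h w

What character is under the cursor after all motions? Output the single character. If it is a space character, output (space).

Answer: s

Derivation:
After 1 (h): row=0 col=0 char='_'
After 2 (w): row=0 col=1 char='s'
After 3 (l): row=0 col=2 char='a'
After 4 (b): row=0 col=1 char='s'
After 5 (gg): row=0 col=0 char='_'
After 6 (gg): row=0 col=0 char='_'
After 7 (l): row=0 col=1 char='s'
After 8 (b): row=0 col=1 char='s'
After 9 (h): row=0 col=0 char='_'
After 10 (w): row=0 col=1 char='s'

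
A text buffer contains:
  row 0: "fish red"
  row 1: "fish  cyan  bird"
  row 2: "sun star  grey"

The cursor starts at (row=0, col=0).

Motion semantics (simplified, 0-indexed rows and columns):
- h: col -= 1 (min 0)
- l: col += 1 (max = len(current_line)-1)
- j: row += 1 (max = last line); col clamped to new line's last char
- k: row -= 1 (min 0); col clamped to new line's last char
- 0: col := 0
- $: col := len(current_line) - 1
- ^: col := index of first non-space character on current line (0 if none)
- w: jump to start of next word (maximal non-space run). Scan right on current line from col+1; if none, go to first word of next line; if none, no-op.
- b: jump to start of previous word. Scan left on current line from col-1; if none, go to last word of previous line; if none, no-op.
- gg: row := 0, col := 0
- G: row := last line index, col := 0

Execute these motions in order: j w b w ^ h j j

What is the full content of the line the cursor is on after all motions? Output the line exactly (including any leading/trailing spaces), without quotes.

Answer: sun star  grey

Derivation:
After 1 (j): row=1 col=0 char='f'
After 2 (w): row=1 col=6 char='c'
After 3 (b): row=1 col=0 char='f'
After 4 (w): row=1 col=6 char='c'
After 5 (^): row=1 col=0 char='f'
After 6 (h): row=1 col=0 char='f'
After 7 (j): row=2 col=0 char='s'
After 8 (j): row=2 col=0 char='s'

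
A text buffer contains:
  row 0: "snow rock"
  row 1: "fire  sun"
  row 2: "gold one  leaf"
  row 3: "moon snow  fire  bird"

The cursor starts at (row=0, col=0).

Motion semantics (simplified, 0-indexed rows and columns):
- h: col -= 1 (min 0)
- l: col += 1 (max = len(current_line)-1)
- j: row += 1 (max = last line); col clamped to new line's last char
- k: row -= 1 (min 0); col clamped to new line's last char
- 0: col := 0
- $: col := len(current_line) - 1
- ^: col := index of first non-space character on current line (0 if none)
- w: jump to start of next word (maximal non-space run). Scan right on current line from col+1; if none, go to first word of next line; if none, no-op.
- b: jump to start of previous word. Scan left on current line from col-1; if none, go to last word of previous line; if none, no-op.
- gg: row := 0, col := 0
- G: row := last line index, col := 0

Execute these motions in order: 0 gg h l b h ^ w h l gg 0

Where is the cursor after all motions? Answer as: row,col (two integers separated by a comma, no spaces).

Answer: 0,0

Derivation:
After 1 (0): row=0 col=0 char='s'
After 2 (gg): row=0 col=0 char='s'
After 3 (h): row=0 col=0 char='s'
After 4 (l): row=0 col=1 char='n'
After 5 (b): row=0 col=0 char='s'
After 6 (h): row=0 col=0 char='s'
After 7 (^): row=0 col=0 char='s'
After 8 (w): row=0 col=5 char='r'
After 9 (h): row=0 col=4 char='_'
After 10 (l): row=0 col=5 char='r'
After 11 (gg): row=0 col=0 char='s'
After 12 (0): row=0 col=0 char='s'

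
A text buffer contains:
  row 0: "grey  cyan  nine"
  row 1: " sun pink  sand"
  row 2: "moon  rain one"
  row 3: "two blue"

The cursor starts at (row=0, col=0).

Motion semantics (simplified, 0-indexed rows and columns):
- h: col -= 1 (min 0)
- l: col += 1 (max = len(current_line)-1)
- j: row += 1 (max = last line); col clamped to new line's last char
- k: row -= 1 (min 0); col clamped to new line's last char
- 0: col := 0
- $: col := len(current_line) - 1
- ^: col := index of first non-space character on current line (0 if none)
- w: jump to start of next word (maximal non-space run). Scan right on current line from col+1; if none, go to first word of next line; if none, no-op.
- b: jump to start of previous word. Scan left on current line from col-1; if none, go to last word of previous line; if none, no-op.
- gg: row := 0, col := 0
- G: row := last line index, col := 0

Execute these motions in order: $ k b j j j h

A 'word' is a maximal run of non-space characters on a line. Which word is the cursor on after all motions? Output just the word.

After 1 ($): row=0 col=15 char='e'
After 2 (k): row=0 col=15 char='e'
After 3 (b): row=0 col=12 char='n'
After 4 (j): row=1 col=12 char='a'
After 5 (j): row=2 col=12 char='n'
After 6 (j): row=3 col=7 char='e'
After 7 (h): row=3 col=6 char='u'

Answer: blue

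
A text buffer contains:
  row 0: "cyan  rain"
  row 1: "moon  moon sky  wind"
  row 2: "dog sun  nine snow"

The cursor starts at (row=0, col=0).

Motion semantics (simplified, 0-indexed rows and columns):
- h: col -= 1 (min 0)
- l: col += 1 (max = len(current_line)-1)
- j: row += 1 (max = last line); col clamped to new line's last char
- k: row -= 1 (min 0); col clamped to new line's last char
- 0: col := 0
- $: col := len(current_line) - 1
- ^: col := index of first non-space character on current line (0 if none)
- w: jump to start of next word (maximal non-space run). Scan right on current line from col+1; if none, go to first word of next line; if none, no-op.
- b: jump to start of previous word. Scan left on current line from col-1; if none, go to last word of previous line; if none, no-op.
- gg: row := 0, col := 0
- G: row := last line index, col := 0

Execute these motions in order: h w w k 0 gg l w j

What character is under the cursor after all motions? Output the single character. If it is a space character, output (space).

Answer: m

Derivation:
After 1 (h): row=0 col=0 char='c'
After 2 (w): row=0 col=6 char='r'
After 3 (w): row=1 col=0 char='m'
After 4 (k): row=0 col=0 char='c'
After 5 (0): row=0 col=0 char='c'
After 6 (gg): row=0 col=0 char='c'
After 7 (l): row=0 col=1 char='y'
After 8 (w): row=0 col=6 char='r'
After 9 (j): row=1 col=6 char='m'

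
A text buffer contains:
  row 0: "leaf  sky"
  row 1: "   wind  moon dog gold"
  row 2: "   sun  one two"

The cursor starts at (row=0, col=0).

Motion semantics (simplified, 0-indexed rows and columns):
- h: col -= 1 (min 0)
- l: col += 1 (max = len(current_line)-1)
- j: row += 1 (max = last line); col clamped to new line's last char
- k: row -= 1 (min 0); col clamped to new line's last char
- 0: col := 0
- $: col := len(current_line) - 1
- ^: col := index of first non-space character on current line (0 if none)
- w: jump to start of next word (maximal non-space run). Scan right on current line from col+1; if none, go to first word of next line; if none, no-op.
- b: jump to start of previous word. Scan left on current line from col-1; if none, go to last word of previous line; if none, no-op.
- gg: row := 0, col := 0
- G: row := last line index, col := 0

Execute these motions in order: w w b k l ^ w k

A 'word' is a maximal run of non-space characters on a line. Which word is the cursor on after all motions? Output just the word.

After 1 (w): row=0 col=6 char='s'
After 2 (w): row=1 col=3 char='w'
After 3 (b): row=0 col=6 char='s'
After 4 (k): row=0 col=6 char='s'
After 5 (l): row=0 col=7 char='k'
After 6 (^): row=0 col=0 char='l'
After 7 (w): row=0 col=6 char='s'
After 8 (k): row=0 col=6 char='s'

Answer: sky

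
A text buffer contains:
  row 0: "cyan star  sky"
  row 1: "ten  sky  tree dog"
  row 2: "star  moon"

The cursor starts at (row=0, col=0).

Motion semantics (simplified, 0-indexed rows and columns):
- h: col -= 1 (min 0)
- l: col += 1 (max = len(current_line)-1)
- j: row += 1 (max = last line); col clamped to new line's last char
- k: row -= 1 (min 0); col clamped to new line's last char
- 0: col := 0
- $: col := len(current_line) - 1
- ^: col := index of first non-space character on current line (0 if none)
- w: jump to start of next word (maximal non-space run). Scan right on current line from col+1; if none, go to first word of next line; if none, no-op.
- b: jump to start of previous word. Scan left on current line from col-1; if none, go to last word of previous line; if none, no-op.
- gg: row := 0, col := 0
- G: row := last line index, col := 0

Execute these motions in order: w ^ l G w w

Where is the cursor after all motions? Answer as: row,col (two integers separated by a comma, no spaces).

After 1 (w): row=0 col=5 char='s'
After 2 (^): row=0 col=0 char='c'
After 3 (l): row=0 col=1 char='y'
After 4 (G): row=2 col=0 char='s'
After 5 (w): row=2 col=6 char='m'
After 6 (w): row=2 col=6 char='m'

Answer: 2,6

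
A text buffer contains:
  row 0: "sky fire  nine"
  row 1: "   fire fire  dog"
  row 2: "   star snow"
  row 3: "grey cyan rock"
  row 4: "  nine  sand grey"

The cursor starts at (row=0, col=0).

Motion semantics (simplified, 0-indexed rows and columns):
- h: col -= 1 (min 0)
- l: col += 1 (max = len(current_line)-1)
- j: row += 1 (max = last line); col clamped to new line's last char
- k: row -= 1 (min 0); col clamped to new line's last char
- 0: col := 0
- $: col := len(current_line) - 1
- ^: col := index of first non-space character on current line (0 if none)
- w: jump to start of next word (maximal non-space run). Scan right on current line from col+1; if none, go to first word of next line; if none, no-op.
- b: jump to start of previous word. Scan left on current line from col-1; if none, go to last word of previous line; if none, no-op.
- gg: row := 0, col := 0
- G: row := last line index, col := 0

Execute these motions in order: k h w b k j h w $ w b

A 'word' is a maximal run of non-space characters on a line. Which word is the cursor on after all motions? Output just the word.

After 1 (k): row=0 col=0 char='s'
After 2 (h): row=0 col=0 char='s'
After 3 (w): row=0 col=4 char='f'
After 4 (b): row=0 col=0 char='s'
After 5 (k): row=0 col=0 char='s'
After 6 (j): row=1 col=0 char='_'
After 7 (h): row=1 col=0 char='_'
After 8 (w): row=1 col=3 char='f'
After 9 ($): row=1 col=16 char='g'
After 10 (w): row=2 col=3 char='s'
After 11 (b): row=1 col=14 char='d'

Answer: dog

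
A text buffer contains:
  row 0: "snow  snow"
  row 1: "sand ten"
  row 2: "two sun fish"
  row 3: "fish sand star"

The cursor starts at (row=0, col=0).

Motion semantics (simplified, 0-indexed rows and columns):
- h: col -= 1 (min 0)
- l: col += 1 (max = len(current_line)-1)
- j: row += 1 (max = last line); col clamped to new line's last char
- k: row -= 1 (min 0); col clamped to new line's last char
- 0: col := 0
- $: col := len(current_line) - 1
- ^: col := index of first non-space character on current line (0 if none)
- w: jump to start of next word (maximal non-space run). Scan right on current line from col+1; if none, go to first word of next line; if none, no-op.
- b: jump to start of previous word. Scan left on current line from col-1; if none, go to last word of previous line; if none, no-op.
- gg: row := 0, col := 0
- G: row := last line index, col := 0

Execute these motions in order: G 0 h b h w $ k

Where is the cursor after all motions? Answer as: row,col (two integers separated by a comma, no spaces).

After 1 (G): row=3 col=0 char='f'
After 2 (0): row=3 col=0 char='f'
After 3 (h): row=3 col=0 char='f'
After 4 (b): row=2 col=8 char='f'
After 5 (h): row=2 col=7 char='_'
After 6 (w): row=2 col=8 char='f'
After 7 ($): row=2 col=11 char='h'
After 8 (k): row=1 col=7 char='n'

Answer: 1,7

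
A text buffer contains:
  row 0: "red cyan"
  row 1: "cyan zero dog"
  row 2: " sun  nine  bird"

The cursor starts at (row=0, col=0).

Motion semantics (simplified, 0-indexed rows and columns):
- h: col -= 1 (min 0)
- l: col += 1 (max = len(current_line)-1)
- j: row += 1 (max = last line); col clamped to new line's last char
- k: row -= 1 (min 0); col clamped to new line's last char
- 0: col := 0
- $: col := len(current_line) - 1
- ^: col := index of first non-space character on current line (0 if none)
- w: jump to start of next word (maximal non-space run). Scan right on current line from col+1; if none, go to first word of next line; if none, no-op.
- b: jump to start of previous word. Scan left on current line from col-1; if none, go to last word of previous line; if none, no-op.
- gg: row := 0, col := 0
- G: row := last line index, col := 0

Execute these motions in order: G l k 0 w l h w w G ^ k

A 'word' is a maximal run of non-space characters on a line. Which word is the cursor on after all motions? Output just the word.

After 1 (G): row=2 col=0 char='_'
After 2 (l): row=2 col=1 char='s'
After 3 (k): row=1 col=1 char='y'
After 4 (0): row=1 col=0 char='c'
After 5 (w): row=1 col=5 char='z'
After 6 (l): row=1 col=6 char='e'
After 7 (h): row=1 col=5 char='z'
After 8 (w): row=1 col=10 char='d'
After 9 (w): row=2 col=1 char='s'
After 10 (G): row=2 col=0 char='_'
After 11 (^): row=2 col=1 char='s'
After 12 (k): row=1 col=1 char='y'

Answer: cyan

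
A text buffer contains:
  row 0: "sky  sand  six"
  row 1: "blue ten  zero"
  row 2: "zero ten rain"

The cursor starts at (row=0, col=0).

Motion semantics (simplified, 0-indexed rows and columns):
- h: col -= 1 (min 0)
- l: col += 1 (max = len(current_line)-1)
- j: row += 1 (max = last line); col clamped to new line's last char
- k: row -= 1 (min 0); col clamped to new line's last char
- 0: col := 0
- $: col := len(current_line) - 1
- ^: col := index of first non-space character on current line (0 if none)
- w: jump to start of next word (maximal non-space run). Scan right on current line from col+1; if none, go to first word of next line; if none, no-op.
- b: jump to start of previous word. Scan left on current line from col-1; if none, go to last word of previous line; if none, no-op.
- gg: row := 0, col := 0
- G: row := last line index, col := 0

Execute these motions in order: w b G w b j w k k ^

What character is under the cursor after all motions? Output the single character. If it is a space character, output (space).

Answer: s

Derivation:
After 1 (w): row=0 col=5 char='s'
After 2 (b): row=0 col=0 char='s'
After 3 (G): row=2 col=0 char='z'
After 4 (w): row=2 col=5 char='t'
After 5 (b): row=2 col=0 char='z'
After 6 (j): row=2 col=0 char='z'
After 7 (w): row=2 col=5 char='t'
After 8 (k): row=1 col=5 char='t'
After 9 (k): row=0 col=5 char='s'
After 10 (^): row=0 col=0 char='s'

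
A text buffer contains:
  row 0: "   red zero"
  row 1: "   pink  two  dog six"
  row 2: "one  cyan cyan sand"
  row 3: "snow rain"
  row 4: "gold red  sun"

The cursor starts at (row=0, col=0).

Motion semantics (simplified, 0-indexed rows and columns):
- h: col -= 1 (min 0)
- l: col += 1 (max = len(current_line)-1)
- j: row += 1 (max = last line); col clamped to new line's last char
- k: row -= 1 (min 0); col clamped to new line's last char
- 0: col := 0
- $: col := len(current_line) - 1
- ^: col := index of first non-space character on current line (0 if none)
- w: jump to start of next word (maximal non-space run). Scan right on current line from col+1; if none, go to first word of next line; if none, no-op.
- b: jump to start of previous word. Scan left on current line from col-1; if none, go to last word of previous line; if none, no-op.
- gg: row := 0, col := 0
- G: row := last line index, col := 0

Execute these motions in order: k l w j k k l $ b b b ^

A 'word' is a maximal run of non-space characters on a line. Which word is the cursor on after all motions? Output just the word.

Answer: red

Derivation:
After 1 (k): row=0 col=0 char='_'
After 2 (l): row=0 col=1 char='_'
After 3 (w): row=0 col=3 char='r'
After 4 (j): row=1 col=3 char='p'
After 5 (k): row=0 col=3 char='r'
After 6 (k): row=0 col=3 char='r'
After 7 (l): row=0 col=4 char='e'
After 8 ($): row=0 col=10 char='o'
After 9 (b): row=0 col=7 char='z'
After 10 (b): row=0 col=3 char='r'
After 11 (b): row=0 col=3 char='r'
After 12 (^): row=0 col=3 char='r'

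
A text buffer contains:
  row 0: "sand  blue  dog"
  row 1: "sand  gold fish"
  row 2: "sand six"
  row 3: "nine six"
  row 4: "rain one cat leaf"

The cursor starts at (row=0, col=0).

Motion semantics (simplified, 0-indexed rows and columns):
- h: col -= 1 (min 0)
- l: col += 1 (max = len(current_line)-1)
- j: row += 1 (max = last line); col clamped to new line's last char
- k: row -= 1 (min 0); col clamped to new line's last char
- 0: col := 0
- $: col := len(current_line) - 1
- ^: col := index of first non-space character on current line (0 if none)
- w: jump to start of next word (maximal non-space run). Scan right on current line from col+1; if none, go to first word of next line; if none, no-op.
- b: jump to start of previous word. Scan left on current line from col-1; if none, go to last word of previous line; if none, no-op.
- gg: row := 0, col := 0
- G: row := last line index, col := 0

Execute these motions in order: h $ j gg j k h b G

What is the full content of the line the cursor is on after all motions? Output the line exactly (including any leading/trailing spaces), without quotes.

After 1 (h): row=0 col=0 char='s'
After 2 ($): row=0 col=14 char='g'
After 3 (j): row=1 col=14 char='h'
After 4 (gg): row=0 col=0 char='s'
After 5 (j): row=1 col=0 char='s'
After 6 (k): row=0 col=0 char='s'
After 7 (h): row=0 col=0 char='s'
After 8 (b): row=0 col=0 char='s'
After 9 (G): row=4 col=0 char='r'

Answer: rain one cat leaf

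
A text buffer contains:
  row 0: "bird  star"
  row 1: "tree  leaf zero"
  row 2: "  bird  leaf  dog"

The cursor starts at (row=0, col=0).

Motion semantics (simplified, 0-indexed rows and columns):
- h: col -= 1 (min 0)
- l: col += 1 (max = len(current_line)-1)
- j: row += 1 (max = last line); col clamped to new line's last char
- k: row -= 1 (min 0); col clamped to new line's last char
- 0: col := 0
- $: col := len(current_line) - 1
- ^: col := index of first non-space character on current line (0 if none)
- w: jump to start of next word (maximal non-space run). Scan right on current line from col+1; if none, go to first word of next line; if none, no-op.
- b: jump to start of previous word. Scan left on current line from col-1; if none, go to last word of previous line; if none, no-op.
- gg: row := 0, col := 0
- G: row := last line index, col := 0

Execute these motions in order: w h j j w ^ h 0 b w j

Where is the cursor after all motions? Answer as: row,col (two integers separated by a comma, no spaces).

Answer: 2,2

Derivation:
After 1 (w): row=0 col=6 char='s'
After 2 (h): row=0 col=5 char='_'
After 3 (j): row=1 col=5 char='_'
After 4 (j): row=2 col=5 char='d'
After 5 (w): row=2 col=8 char='l'
After 6 (^): row=2 col=2 char='b'
After 7 (h): row=2 col=1 char='_'
After 8 (0): row=2 col=0 char='_'
After 9 (b): row=1 col=11 char='z'
After 10 (w): row=2 col=2 char='b'
After 11 (j): row=2 col=2 char='b'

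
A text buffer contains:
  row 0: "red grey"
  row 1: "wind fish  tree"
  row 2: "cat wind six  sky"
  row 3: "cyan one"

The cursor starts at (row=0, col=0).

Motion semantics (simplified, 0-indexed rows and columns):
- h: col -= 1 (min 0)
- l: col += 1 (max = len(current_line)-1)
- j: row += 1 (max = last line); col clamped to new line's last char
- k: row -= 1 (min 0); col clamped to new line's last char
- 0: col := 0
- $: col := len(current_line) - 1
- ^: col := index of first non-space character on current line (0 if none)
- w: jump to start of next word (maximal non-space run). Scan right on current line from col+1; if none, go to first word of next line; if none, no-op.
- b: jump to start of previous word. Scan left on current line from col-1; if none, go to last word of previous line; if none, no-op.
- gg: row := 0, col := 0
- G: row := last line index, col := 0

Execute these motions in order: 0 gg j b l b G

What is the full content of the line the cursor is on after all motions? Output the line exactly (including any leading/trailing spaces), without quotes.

Answer: cyan one

Derivation:
After 1 (0): row=0 col=0 char='r'
After 2 (gg): row=0 col=0 char='r'
After 3 (j): row=1 col=0 char='w'
After 4 (b): row=0 col=4 char='g'
After 5 (l): row=0 col=5 char='r'
After 6 (b): row=0 col=4 char='g'
After 7 (G): row=3 col=0 char='c'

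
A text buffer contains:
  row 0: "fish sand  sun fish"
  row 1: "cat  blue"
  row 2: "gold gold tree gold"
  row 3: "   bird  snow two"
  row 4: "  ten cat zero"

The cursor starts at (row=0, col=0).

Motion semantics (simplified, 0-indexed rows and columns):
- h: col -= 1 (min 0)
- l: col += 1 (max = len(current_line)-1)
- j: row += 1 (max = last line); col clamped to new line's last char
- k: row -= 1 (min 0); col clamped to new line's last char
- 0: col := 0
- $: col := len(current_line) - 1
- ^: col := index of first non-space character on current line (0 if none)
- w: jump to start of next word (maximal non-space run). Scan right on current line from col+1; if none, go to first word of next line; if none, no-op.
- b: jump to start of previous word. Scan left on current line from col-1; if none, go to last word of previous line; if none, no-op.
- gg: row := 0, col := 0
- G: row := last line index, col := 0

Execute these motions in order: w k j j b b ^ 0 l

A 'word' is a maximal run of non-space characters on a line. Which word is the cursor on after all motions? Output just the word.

After 1 (w): row=0 col=5 char='s'
After 2 (k): row=0 col=5 char='s'
After 3 (j): row=1 col=5 char='b'
After 4 (j): row=2 col=5 char='g'
After 5 (b): row=2 col=0 char='g'
After 6 (b): row=1 col=5 char='b'
After 7 (^): row=1 col=0 char='c'
After 8 (0): row=1 col=0 char='c'
After 9 (l): row=1 col=1 char='a'

Answer: cat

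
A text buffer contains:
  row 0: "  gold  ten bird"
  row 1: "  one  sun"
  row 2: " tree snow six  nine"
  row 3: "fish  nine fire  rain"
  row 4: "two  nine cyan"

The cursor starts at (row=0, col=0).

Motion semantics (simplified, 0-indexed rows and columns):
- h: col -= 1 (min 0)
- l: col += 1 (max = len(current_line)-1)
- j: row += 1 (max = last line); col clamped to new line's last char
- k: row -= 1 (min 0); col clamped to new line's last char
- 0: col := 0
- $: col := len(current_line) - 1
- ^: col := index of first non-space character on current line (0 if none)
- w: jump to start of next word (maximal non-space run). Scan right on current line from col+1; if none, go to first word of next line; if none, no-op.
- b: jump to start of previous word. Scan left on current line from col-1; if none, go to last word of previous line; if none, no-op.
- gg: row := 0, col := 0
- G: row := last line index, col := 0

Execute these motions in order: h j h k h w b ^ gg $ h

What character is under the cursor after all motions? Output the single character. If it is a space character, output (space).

Answer: r

Derivation:
After 1 (h): row=0 col=0 char='_'
After 2 (j): row=1 col=0 char='_'
After 3 (h): row=1 col=0 char='_'
After 4 (k): row=0 col=0 char='_'
After 5 (h): row=0 col=0 char='_'
After 6 (w): row=0 col=2 char='g'
After 7 (b): row=0 col=2 char='g'
After 8 (^): row=0 col=2 char='g'
After 9 (gg): row=0 col=0 char='_'
After 10 ($): row=0 col=15 char='d'
After 11 (h): row=0 col=14 char='r'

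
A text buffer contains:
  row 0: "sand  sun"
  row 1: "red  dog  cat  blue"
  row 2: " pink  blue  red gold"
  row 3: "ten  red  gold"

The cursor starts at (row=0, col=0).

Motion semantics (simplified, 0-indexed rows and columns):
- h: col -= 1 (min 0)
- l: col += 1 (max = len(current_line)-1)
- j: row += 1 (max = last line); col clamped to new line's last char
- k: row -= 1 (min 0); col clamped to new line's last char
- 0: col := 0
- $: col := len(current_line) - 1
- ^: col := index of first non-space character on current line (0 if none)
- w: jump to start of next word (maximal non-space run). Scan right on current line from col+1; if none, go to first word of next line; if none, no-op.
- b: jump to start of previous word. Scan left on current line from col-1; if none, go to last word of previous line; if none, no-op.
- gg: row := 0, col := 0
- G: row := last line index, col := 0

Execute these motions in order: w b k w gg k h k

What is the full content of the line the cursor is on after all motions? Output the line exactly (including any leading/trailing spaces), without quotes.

Answer: sand  sun

Derivation:
After 1 (w): row=0 col=6 char='s'
After 2 (b): row=0 col=0 char='s'
After 3 (k): row=0 col=0 char='s'
After 4 (w): row=0 col=6 char='s'
After 5 (gg): row=0 col=0 char='s'
After 6 (k): row=0 col=0 char='s'
After 7 (h): row=0 col=0 char='s'
After 8 (k): row=0 col=0 char='s'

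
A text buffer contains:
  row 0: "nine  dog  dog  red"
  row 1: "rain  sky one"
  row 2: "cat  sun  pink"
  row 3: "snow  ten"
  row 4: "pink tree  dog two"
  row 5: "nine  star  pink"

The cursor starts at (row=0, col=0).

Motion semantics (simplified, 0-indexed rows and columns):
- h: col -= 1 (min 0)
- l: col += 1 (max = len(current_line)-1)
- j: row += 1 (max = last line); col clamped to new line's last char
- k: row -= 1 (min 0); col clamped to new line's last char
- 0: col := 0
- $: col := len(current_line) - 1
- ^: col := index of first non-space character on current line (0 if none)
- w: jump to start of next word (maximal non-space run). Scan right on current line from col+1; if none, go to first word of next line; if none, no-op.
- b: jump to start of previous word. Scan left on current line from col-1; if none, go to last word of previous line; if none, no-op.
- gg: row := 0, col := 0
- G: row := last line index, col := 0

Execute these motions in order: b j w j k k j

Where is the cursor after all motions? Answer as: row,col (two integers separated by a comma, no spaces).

Answer: 1,6

Derivation:
After 1 (b): row=0 col=0 char='n'
After 2 (j): row=1 col=0 char='r'
After 3 (w): row=1 col=6 char='s'
After 4 (j): row=2 col=6 char='u'
After 5 (k): row=1 col=6 char='s'
After 6 (k): row=0 col=6 char='d'
After 7 (j): row=1 col=6 char='s'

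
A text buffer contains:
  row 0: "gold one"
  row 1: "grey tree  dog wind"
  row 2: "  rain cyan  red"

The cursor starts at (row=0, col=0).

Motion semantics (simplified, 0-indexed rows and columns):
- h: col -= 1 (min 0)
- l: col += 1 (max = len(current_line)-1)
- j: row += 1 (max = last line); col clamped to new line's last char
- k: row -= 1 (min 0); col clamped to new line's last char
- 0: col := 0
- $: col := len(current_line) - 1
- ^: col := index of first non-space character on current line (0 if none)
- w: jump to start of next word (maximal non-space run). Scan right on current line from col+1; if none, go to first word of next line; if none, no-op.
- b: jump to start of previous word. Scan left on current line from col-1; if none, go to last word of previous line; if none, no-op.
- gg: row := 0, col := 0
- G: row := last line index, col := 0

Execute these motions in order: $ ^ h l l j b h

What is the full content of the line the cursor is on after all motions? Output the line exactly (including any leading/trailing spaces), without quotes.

Answer: grey tree  dog wind

Derivation:
After 1 ($): row=0 col=7 char='e'
After 2 (^): row=0 col=0 char='g'
After 3 (h): row=0 col=0 char='g'
After 4 (l): row=0 col=1 char='o'
After 5 (l): row=0 col=2 char='l'
After 6 (j): row=1 col=2 char='e'
After 7 (b): row=1 col=0 char='g'
After 8 (h): row=1 col=0 char='g'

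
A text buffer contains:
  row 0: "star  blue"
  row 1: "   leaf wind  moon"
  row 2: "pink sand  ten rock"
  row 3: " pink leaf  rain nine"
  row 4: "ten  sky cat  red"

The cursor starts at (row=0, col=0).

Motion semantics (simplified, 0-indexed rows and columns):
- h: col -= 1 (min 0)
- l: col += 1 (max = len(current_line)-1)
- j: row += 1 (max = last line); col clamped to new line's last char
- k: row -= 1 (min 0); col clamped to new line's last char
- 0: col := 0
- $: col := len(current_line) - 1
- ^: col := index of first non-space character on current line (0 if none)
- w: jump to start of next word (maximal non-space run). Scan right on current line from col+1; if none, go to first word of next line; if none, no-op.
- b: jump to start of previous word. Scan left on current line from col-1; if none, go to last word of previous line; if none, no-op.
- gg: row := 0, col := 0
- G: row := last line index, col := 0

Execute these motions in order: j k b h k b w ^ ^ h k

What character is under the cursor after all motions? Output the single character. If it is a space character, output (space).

Answer: s

Derivation:
After 1 (j): row=1 col=0 char='_'
After 2 (k): row=0 col=0 char='s'
After 3 (b): row=0 col=0 char='s'
After 4 (h): row=0 col=0 char='s'
After 5 (k): row=0 col=0 char='s'
After 6 (b): row=0 col=0 char='s'
After 7 (w): row=0 col=6 char='b'
After 8 (^): row=0 col=0 char='s'
After 9 (^): row=0 col=0 char='s'
After 10 (h): row=0 col=0 char='s'
After 11 (k): row=0 col=0 char='s'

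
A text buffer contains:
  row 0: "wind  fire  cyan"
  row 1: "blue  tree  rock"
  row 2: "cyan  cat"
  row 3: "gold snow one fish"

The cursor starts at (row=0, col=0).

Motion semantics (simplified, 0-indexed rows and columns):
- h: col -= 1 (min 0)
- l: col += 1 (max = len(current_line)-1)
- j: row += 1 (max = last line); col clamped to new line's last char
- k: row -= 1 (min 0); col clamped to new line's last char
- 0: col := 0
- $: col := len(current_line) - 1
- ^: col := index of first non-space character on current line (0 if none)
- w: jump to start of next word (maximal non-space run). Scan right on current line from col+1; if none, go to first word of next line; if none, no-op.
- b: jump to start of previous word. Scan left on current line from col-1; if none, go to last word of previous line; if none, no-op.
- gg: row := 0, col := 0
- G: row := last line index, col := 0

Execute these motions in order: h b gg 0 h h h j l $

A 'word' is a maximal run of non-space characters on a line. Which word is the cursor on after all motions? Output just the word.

After 1 (h): row=0 col=0 char='w'
After 2 (b): row=0 col=0 char='w'
After 3 (gg): row=0 col=0 char='w'
After 4 (0): row=0 col=0 char='w'
After 5 (h): row=0 col=0 char='w'
After 6 (h): row=0 col=0 char='w'
After 7 (h): row=0 col=0 char='w'
After 8 (j): row=1 col=0 char='b'
After 9 (l): row=1 col=1 char='l'
After 10 ($): row=1 col=15 char='k'

Answer: rock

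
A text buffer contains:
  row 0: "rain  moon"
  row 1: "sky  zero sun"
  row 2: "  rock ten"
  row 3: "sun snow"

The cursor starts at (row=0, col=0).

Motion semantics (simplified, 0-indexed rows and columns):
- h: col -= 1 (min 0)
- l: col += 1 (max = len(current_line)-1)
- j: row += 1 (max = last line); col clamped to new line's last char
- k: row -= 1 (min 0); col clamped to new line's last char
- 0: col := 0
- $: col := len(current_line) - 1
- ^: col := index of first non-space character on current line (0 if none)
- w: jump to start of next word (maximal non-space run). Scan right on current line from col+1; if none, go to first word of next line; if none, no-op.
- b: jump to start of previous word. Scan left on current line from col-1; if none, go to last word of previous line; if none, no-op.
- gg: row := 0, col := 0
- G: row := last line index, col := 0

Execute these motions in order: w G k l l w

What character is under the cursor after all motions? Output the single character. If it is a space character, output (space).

Answer: t

Derivation:
After 1 (w): row=0 col=6 char='m'
After 2 (G): row=3 col=0 char='s'
After 3 (k): row=2 col=0 char='_'
After 4 (l): row=2 col=1 char='_'
After 5 (l): row=2 col=2 char='r'
After 6 (w): row=2 col=7 char='t'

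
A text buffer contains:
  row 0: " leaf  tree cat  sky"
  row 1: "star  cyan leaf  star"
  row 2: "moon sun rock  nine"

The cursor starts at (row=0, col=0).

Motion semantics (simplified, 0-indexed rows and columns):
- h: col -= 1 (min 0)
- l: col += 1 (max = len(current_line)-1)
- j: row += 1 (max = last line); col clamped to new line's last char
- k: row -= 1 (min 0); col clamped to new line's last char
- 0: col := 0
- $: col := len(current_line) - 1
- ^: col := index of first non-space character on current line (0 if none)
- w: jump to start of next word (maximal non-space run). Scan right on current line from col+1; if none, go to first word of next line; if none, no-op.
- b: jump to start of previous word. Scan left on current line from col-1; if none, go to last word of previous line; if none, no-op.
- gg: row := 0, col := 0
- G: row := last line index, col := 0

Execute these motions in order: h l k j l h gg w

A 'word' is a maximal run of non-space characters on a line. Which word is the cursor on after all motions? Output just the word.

After 1 (h): row=0 col=0 char='_'
After 2 (l): row=0 col=1 char='l'
After 3 (k): row=0 col=1 char='l'
After 4 (j): row=1 col=1 char='t'
After 5 (l): row=1 col=2 char='a'
After 6 (h): row=1 col=1 char='t'
After 7 (gg): row=0 col=0 char='_'
After 8 (w): row=0 col=1 char='l'

Answer: leaf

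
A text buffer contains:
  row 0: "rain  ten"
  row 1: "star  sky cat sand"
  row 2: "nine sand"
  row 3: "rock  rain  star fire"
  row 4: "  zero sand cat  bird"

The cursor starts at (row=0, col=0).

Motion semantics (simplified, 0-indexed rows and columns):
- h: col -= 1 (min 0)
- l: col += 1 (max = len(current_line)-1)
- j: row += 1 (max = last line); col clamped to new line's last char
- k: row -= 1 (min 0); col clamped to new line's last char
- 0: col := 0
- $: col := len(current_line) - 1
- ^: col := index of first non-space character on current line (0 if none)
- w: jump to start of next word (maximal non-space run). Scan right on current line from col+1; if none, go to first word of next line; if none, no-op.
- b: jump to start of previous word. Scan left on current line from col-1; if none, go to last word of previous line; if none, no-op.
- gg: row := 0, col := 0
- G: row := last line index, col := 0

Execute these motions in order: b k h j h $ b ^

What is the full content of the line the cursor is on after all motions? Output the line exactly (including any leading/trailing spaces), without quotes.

Answer: star  sky cat sand

Derivation:
After 1 (b): row=0 col=0 char='r'
After 2 (k): row=0 col=0 char='r'
After 3 (h): row=0 col=0 char='r'
After 4 (j): row=1 col=0 char='s'
After 5 (h): row=1 col=0 char='s'
After 6 ($): row=1 col=17 char='d'
After 7 (b): row=1 col=14 char='s'
After 8 (^): row=1 col=0 char='s'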